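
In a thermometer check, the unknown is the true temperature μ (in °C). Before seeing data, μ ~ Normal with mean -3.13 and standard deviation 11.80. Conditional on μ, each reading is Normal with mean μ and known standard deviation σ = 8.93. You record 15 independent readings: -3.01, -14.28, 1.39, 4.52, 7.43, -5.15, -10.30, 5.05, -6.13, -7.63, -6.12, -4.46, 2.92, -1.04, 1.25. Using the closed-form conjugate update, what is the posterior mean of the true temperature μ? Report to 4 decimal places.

-2.3986

For Normal data with known variance σ², a Normal(μ₀, σ₀²) prior on μ is conjugate. Posterior precision = 1/σ₀² + n/σ²; posterior mean is the precision-weighted average of μ₀ and x̄.
Σxᵢ = (-3.01) + (-14.28) + 1.39 + 4.52 + 7.43 + (-5.15) + (-10.30) + 5.05 + (-6.13) + (-7.63) + (-6.12) + (-4.46) + 2.92 + (-1.04) + 1.25 = -35.56, so n·x̄ = -35.56.
σ₀² = 11.80² = 139.24, σ² = 8.93² = 79.7449; σ² + n·σ₀² = 79.7449 + 15·139.24 = 2168.3449.
Posterior mean = (μ₀/σ₀² + n·x̄/σ²)/(1/σ₀² + n/σ²) = (σ²·μ₀ + σ₀²·n·x̄)/(σ² + n·σ₀²) = (79.7449·(-3.13) + 139.24·(-35.56))/2168.3449 = -5200.975937/2168.3449 = -2.3986.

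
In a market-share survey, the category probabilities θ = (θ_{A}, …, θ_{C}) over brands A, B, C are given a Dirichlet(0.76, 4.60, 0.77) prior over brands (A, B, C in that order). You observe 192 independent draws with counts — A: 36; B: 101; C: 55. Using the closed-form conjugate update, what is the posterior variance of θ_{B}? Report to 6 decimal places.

The Dirichlet prior is conjugate to the Multinomial likelihood: each posterior αⱼ = prior αⱼ + observed count nⱼ.
Posterior concentration: (36.76, 105.60, 55.77), total = 198.13.
Var[θ_j] = α_j(Σα−α_j)/((Σα)²(Σα+1)) = 105.60·92.53/(198.13²·199.13) = 0.001250.

0.001250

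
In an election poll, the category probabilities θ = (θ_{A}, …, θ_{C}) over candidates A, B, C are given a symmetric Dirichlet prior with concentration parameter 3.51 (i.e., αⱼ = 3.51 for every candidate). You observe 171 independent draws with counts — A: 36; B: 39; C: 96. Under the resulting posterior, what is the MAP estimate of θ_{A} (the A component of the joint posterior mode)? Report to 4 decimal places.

0.2157

The Dirichlet prior is conjugate to the Multinomial likelihood: each posterior αⱼ = prior αⱼ + observed count nⱼ.
Posterior concentration: (39.51, 42.51, 99.51), total = 181.53.
Joint mode component: (α_{A}−1)/(Σα−K) = 38.51/178.53 = 0.2157.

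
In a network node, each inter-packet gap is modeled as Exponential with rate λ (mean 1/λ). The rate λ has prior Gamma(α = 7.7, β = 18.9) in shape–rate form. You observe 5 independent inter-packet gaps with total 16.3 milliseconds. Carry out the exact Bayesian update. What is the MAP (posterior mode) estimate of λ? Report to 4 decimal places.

0.3324

With a Gamma(shape α, rate β) prior on the exponential rate λ, the posterior after n observations with total T = Σxᵢ is Gamma(α+n, β+T).
Posterior: Gamma(7.7+5, 18.9+16.3) = Gamma(12.7, 35.2).
Mode = (α−1)/β = 0.3324.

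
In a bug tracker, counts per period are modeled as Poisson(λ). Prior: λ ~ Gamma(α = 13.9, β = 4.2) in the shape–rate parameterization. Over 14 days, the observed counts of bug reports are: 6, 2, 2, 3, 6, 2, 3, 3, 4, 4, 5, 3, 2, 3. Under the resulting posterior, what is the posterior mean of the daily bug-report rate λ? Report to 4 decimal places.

3.4011

With a Gamma(shape α, rate β) prior, the Poisson likelihood is conjugate: the posterior is Gamma(α + ΣXᵢ, β + n).
Sum of counts S = 48 over n = 14 days.
Posterior: Gamma(α+S, β+n) = Gamma(13.9+48, 4.2+14) = Gamma(61.9, 18.2).
Posterior mean = α/β = 61.9/18.2 = 3.4011.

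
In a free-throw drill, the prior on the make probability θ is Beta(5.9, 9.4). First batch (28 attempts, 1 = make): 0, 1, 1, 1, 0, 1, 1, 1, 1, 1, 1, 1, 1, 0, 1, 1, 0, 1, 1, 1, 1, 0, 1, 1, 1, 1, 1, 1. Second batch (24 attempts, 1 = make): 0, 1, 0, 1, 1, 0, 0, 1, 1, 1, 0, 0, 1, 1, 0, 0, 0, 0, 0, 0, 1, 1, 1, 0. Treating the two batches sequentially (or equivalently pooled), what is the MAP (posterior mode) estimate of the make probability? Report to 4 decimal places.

The Beta prior is conjugate to a Binomial/Bernoulli likelihood; the update adds successes to α and failures to β.
After batch 1: Beta(5.9+23, 9.4+5) = Beta(28.9, 14.4).
After batch 2: Beta(28.9+11, 14.4+13) = Beta(39.9, 27.4).
Mode of Beta(a,b) for a,b>1 is (a−1)/(a+b−2) = 38.9/65.3 = 0.5957.

0.5957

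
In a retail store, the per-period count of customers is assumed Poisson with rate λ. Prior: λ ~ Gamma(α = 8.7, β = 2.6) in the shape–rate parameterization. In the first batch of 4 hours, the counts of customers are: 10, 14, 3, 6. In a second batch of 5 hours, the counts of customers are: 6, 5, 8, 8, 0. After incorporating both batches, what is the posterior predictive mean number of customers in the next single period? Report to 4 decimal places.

With a Gamma(shape α, rate β) prior, the Poisson likelihood is conjugate: the posterior is Gamma(α + ΣXᵢ, β + n).
Batch 1: sum of counts S = 33 over n = 4 hours.
After batch 1: Gamma(α+S, β+n) = Gamma(8.7+33, 2.6+4) = Gamma(41.7, 6.6).
Batch 2: sum of counts S = 27 over n = 5 hours.
After batch 2: Gamma(α+S, β+n) = Gamma(41.7+27, 6.6+5) = Gamma(68.7, 11.6).
The predictive distribution for one future period is NegBinom with mean α/β = 5.9224.

5.9224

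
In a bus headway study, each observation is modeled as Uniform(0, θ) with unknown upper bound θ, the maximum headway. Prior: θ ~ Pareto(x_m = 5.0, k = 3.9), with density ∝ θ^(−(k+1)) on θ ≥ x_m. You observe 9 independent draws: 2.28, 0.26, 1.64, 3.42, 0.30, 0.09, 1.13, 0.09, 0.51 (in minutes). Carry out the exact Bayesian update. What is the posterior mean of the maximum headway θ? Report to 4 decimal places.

5.4202

A Pareto(scale x_m, shape k) prior on the upper bound θ of Uniform(0, θ) is conjugate: posterior is Pareto(max(x_m, max xᵢ), k + n).
Sample maximum = 3.42; prior scale x_m = 5.0 → posterior scale = max = 5.00.
Posterior shape = 3.9 + 9 = 12.9.
E[θ|data] = k·x_m/(k−1) = 12.9·5.00/11.9 = 5.4202.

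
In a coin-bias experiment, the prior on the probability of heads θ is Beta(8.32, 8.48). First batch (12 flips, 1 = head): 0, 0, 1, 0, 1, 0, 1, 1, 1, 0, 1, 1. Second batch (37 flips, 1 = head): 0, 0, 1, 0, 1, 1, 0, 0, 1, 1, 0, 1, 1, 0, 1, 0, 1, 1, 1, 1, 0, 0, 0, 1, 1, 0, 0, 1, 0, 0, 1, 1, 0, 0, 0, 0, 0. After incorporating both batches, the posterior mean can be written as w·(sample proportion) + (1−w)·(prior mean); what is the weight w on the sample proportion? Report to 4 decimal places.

0.7447

The Beta prior is conjugate to a Binomial/Bernoulli likelihood; the update adds successes to α and failures to β.
Total number of flips: n = 12 + 37 = 49.
Posterior mean = (α₀+k)/(α₀+β₀+n) = [n/(α₀+β₀+n)]·(k/n) + [(α₀+β₀)/(α₀+β₀+n)]·α₀/(α₀+β₀), so only n and the prior enter the weight.
The weight on the data is w = n/(α₀+β₀+n) = 49/(8.32+8.48+49) = 49/65.80 = 0.7447.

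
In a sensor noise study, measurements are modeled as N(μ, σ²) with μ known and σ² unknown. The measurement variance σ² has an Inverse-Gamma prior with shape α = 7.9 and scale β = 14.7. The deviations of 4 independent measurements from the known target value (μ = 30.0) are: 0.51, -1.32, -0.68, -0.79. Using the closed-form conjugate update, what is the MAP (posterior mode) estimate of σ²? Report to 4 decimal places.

With known mean μ and an Inverse-Gamma(α, β) prior on σ², the Normal likelihood is conjugate: posterior is Inv-Gamma(α + n/2, β + Σ(xᵢ−μ)²/2).
Σ(xᵢ−μ)² = (0.51)² + (-1.32)² + (-0.68)² + (-0.79)² = 3.0890.
Posterior: Inv-Gamma(7.9 + 4/2, 14.7 + 3.0890/2) = Inv-Gamma(9.90, 16.24450).
Mode = β/(α+1) = 16.24450/10.90 = 1.4903.

1.4903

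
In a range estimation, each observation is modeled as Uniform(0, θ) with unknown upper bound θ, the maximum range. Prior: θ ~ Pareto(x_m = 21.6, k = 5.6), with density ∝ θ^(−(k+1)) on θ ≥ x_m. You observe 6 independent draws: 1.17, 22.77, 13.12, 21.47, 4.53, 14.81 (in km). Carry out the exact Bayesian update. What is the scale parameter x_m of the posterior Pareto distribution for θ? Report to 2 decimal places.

A Pareto(scale x_m, shape k) prior on the upper bound θ of Uniform(0, θ) is conjugate: posterior is Pareto(max(x_m, max xᵢ), k + n).
Sample maximum = 22.77; prior scale x_m = 21.6 → posterior scale = max = 22.77.
Posterior shape = 5.6 + 6 = 11.6.
Posterior scale x_m = 22.77.

22.77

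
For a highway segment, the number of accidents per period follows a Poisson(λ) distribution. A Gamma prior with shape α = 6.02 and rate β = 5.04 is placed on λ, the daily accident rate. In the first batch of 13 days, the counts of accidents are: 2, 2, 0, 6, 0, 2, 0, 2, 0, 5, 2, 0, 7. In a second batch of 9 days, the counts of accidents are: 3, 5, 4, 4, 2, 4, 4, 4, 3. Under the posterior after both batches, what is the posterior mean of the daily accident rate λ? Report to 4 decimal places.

With a Gamma(shape α, rate β) prior, the Poisson likelihood is conjugate: the posterior is Gamma(α + ΣXᵢ, β + n).
Batch 1: sum of counts S = 28 over n = 13 days.
After batch 1: Gamma(α+S, β+n) = Gamma(6.02+28, 5.04+13) = Gamma(34.02, 18.04).
Batch 2: sum of counts S = 33 over n = 9 days.
After batch 2: Gamma(α+S, β+n) = Gamma(34.02+33, 18.04+9) = Gamma(67.02, 27.04).
Posterior mean = α/β = 67.02/27.04 = 2.4786.

2.4786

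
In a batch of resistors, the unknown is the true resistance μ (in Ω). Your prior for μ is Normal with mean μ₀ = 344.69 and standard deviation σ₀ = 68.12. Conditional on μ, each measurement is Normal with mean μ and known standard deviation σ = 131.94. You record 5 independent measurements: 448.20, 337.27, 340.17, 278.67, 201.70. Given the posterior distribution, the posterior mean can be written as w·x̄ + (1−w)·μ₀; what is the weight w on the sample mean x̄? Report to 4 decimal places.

For Normal data with known variance σ², a Normal(μ₀, σ₀²) prior on μ is conjugate. Posterior precision = 1/σ₀² + n/σ²; posterior mean is the precision-weighted average of μ₀ and x̄.
σ₀² = 68.12² = 4640.3344, σ² = 131.94² = 17408.1636. Prior precision 1/σ₀² = 1/4640.3344; data precision n/σ² = 5/17408.1636.
w = (n/σ²)/(1/σ₀² + n/σ²) = n·σ₀²/(σ² + n·σ₀²) = 5·4640.3344/(17408.1636 + 5·4640.3344) = 23201.672/40609.8356 = 0.5713.

0.5713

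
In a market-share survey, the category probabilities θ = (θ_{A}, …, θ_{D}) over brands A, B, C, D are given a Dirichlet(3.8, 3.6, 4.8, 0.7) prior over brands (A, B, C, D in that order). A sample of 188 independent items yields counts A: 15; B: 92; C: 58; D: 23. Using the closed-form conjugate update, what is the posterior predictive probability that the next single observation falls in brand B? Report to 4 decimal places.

0.4759

The Dirichlet prior is conjugate to the Multinomial likelihood: each posterior αⱼ = prior αⱼ + observed count nⱼ.
Posterior concentration: (18.8, 95.6, 62.8, 23.7), total = 200.9.
P(next = B | data) = α_{B}/Σα = 0.4759.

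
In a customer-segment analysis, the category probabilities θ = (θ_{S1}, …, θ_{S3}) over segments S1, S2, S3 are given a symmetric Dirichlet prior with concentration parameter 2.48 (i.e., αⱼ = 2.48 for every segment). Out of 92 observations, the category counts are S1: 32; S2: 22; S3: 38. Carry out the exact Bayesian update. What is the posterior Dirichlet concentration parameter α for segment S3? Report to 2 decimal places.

40.48

The Dirichlet prior is conjugate to the Multinomial likelihood: each posterior αⱼ = prior αⱼ + observed count nⱼ.
Posterior concentration: (34.48, 24.48, 40.48), total = 99.44.
α_{S3} = 2.48 + 38 = 40.48.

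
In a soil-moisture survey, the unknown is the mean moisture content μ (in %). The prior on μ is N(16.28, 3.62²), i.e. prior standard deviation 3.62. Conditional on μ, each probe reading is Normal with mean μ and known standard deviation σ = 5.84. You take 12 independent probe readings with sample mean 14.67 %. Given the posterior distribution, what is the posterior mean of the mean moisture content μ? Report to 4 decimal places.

For Normal data with known variance σ², a Normal(μ₀, σ₀²) prior on μ is conjugate. Posterior precision = 1/σ₀² + n/σ²; posterior mean is the precision-weighted average of μ₀ and x̄.
n·x̄ = 12·14.67 = 176.04.
σ₀² = 3.62² = 13.1044, σ² = 5.84² = 34.1056; σ² + n·σ₀² = 34.1056 + 12·13.1044 = 191.3584.
Posterior mean = (μ₀/σ₀² + n·x̄/σ²)/(1/σ₀² + n/σ²) = (σ²·μ₀ + σ₀²·n·x̄)/(σ² + n·σ₀²) = (34.1056·16.28 + 13.1044·176.04)/191.3584 = 2862.137744/191.3584 = 14.9569.

14.9569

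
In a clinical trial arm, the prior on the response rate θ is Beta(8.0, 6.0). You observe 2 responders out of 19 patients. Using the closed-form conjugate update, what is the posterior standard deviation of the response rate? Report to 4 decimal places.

0.0788

The Beta prior is conjugate to a Binomial/Bernoulli likelihood; the update adds successes to α and failures to β.
Posterior: Beta(α+k, β+n−k) = Beta(8.0+2, 6.0+17) = Beta(10.0, 23.0).
Var = αβ/((α+β)²(α+β+1)) = 10.0·23.0/(33.0²·34.0) = 0.00621185; SD = √0.00621185 = 0.0788.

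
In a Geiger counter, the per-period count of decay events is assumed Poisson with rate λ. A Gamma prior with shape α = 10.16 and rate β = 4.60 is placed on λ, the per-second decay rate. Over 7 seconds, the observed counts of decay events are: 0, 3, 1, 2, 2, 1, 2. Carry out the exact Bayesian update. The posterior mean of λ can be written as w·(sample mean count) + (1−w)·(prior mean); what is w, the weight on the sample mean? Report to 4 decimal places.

0.6034

With a Gamma(shape α, rate β) prior, the Poisson likelihood is conjugate: the posterior is Gamma(α + ΣXᵢ, β + n).
Posterior mean = (α₀+S)/(β₀+n) = [n/(β₀+n)]·(S/n) + [β₀/(β₀+n)]·(α₀/β₀), so only n and β₀ enter the weight.
Weight on data w = n/(β₀+n) = 7/(4.60+7) = 7/11.60 = 0.6034.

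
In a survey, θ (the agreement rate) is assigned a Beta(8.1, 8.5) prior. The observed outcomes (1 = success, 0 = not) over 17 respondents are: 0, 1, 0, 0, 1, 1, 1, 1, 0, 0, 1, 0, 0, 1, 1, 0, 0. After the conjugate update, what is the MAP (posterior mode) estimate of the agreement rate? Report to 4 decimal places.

0.4778

The Beta prior is conjugate to a Binomial/Bernoulli likelihood; the update adds successes to α and failures to β.
Posterior: Beta(α+k, β+n−k) = Beta(8.1+8, 8.5+9) = Beta(16.1, 17.5).
Mode of Beta(a,b) for a,b>1 is (a−1)/(a+b−2) = 15.1/31.6 = 0.4778.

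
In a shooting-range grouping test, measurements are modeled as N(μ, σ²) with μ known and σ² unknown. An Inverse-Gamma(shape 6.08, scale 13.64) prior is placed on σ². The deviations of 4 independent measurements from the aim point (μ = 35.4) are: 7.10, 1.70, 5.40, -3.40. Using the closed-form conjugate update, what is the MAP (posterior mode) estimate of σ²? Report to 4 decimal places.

6.6795

With known mean μ and an Inverse-Gamma(α, β) prior on σ², the Normal likelihood is conjugate: posterior is Inv-Gamma(α + n/2, β + Σ(xᵢ−μ)²/2).
Σ(xᵢ−μ)² = (7.10)² + (1.70)² + (5.40)² + (-3.40)² = 94.0200.
Posterior: Inv-Gamma(6.08 + 4/2, 13.64 + 94.0200/2) = Inv-Gamma(8.08, 60.65000).
Mode = β/(α+1) = 60.65000/9.08 = 6.6795.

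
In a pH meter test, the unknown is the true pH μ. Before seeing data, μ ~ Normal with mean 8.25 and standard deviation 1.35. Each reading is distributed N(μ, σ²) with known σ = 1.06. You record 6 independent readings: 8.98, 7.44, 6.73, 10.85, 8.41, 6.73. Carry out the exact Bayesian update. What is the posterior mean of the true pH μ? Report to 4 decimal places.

For Normal data with known variance σ², a Normal(μ₀, σ₀²) prior on μ is conjugate. Posterior precision = 1/σ₀² + n/σ²; posterior mean is the precision-weighted average of μ₀ and x̄.
Σxᵢ = 8.98 + 7.44 + 6.73 + 10.85 + 8.41 + 6.73 = 49.14, so n·x̄ = 49.14.
σ₀² = 1.35² = 1.8225, σ² = 1.06² = 1.1236; σ² + n·σ₀² = 1.1236 + 6·1.8225 = 12.0586.
Posterior mean = (μ₀/σ₀² + n·x̄/σ²)/(1/σ₀² + n/σ²) = (σ²·μ₀ + σ₀²·n·x̄)/(σ² + n·σ₀²) = (1.1236·8.25 + 1.8225·49.14)/12.0586 = 98.82735/12.0586 = 8.1956.

8.1956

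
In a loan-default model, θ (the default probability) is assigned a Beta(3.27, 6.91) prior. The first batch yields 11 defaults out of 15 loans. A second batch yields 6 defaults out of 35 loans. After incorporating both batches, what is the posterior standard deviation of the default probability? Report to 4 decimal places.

0.0604

The Beta prior is conjugate to a Binomial/Bernoulli likelihood; the update adds successes to α and failures to β.
After batch 1: Beta(3.27+11, 6.91+4) = Beta(14.27, 10.91).
After batch 2: Beta(14.27+6, 10.91+29) = Beta(20.27, 39.91).
Var = αβ/((α+β)²(α+β+1)) = 20.27·39.91/(60.18²·61.18) = 0.00365108; SD = √0.00365108 = 0.0604.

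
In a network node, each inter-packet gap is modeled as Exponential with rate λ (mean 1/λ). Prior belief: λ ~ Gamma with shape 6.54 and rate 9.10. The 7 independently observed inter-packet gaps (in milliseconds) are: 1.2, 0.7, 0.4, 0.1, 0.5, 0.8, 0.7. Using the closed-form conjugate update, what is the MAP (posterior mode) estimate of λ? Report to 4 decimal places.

With a Gamma(shape α, rate β) prior on the exponential rate λ, the posterior after n observations with total T = Σxᵢ is Gamma(α+n, β+T).
Sum of observations T = 4.4 milliseconds; n = 7.
Posterior: Gamma(6.54+7, 9.10+4.4) = Gamma(13.54, 13.50).
Mode = (α−1)/β = 0.9289.

0.9289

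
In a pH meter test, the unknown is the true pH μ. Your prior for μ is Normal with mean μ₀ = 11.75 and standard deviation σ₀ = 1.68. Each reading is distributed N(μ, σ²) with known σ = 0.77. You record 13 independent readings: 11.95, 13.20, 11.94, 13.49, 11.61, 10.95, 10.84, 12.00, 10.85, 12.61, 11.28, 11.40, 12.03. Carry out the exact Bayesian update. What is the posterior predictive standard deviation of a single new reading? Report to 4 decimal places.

0.7986

For Normal data with known variance σ², a Normal(μ₀, σ₀²) prior on μ is conjugate. Posterior precision = 1/σ₀² + n/σ²; posterior mean is the precision-weighted average of μ₀ and x̄.
σ₀² = 1.68² = 2.8224, σ² = 0.77² = 0.5929; σ² + n·σ₀² = 0.5929 + 13·2.8224 = 37.2841.
Posterior precision = 1/σ₀² + n/σ² = 1/2.8224 + 13/0.5929 = (σ² + n·σ₀²)/(σ₀²σ²) = 37.2841/(2.8224·0.5929); posterior variance σₙ² = σ₀²σ²/(σ² + n·σ₀²) = 2.8224·0.5929/37.2841 = 0.044882.
Predictive variance for one new observation = σₙ² + σ² = 2.8224·0.5929/37.2841 + 0.5929 = σ²·(σ₀² + 37.2841)/37.2841 = 0.5929·40.1065/37.2841 = 0.637782; SD = √(0.5929·40.1065/37.2841) = 0.7986.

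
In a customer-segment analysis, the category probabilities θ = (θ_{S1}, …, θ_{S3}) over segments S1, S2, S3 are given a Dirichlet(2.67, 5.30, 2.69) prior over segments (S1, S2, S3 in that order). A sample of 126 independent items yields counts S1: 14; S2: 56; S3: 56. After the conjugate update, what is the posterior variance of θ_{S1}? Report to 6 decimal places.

0.000778

The Dirichlet prior is conjugate to the Multinomial likelihood: each posterior αⱼ = prior αⱼ + observed count nⱼ.
Posterior concentration: (16.67, 61.30, 58.69), total = 136.66.
Var[θ_j] = α_j(Σα−α_j)/((Σα)²(Σα+1)) = 16.67·119.99/(136.66²·137.66) = 0.000778.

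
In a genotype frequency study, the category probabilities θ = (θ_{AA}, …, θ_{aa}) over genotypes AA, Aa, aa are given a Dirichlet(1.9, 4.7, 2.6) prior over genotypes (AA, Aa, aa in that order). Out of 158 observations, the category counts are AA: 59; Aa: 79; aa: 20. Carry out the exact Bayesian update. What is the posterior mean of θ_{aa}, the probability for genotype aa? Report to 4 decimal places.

0.1352

The Dirichlet prior is conjugate to the Multinomial likelihood: each posterior αⱼ = prior αⱼ + observed count nⱼ.
Posterior concentration: (60.9, 83.7, 22.6), total = 167.2.
E[θ_{aa}|data] = α_{aa}/Σα = 22.6/167.2 = 0.1352.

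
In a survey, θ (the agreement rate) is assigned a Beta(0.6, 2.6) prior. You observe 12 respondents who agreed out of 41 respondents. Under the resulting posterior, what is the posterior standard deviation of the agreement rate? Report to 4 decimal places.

The Beta prior is conjugate to a Binomial/Bernoulli likelihood; the update adds successes to α and failures to β.
Posterior: Beta(α+k, β+n−k) = Beta(0.6+12, 2.6+29) = Beta(12.6, 31.6).
Var = αβ/((α+β)²(α+β+1)) = 12.6·31.6/(44.2²·45.2) = 0.00450894; SD = √0.00450894 = 0.0671.

0.0671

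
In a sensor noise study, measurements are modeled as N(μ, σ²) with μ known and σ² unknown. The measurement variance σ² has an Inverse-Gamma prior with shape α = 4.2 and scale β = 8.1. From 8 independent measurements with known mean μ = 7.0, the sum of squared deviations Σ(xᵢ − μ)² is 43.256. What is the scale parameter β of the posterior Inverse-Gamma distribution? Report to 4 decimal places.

With known mean μ and an Inverse-Gamma(α, β) prior on σ², the Normal likelihood is conjugate: posterior is Inv-Gamma(α + n/2, β + Σ(xᵢ−μ)²/2).
Posterior: Inv-Gamma(4.2 + 8/2, 8.1 + 43.256/2) = Inv-Gamma(8.20, 29.7280).
Posterior β = 29.7280.

29.7280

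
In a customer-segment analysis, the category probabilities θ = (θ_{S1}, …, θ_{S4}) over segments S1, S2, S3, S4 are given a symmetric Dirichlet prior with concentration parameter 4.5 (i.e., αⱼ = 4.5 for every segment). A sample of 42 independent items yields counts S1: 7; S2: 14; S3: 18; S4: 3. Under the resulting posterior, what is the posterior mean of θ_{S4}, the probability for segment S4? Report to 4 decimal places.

The Dirichlet prior is conjugate to the Multinomial likelihood: each posterior αⱼ = prior αⱼ + observed count nⱼ.
Posterior concentration: (11.5, 18.5, 22.5, 7.5), total = 60.0.
E[θ_{S4}|data] = α_{S4}/Σα = 7.5/60.0 = 0.1250.

0.1250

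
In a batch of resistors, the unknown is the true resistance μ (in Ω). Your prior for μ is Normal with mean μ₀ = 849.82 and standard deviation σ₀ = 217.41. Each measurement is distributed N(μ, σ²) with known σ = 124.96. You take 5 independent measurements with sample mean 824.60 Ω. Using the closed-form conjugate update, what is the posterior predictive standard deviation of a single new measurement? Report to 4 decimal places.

136.1780

For Normal data with known variance σ², a Normal(μ₀, σ₀²) prior on μ is conjugate. Posterior precision = 1/σ₀² + n/σ²; posterior mean is the precision-weighted average of μ₀ and x̄.
σ₀² = 217.41² = 47267.1081, σ² = 124.96² = 15615.0016; σ² + n·σ₀² = 15615.0016 + 5·47267.1081 = 251950.5421.
Posterior precision = 1/σ₀² + n/σ² = 1/47267.1081 + 5/15615.0016 = (σ² + n·σ₀²)/(σ₀²σ²) = 251950.5421/(47267.1081·15615.0016); posterior variance σₙ² = σ₀²σ²/(σ² + n·σ₀²) = 47267.1081·15615.0016/251950.5421 = 2929.447829.
Predictive variance for one new observation = σₙ² + σ² = 47267.1081·15615.0016/251950.5421 + 15615.0016 = σ²·(σ₀² + 251950.5421)/251950.5421 = 15615.0016·299217.6502/251950.5421 = 18544.449429; SD = √(15615.0016·299217.6502/251950.5421) = 136.1780.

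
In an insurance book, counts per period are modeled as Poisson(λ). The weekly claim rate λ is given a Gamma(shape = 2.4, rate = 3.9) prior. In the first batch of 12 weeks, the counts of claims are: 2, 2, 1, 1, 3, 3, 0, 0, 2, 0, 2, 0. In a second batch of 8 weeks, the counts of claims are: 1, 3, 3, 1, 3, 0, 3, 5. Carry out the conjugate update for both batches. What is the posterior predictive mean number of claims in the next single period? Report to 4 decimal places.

1.5649

With a Gamma(shape α, rate β) prior, the Poisson likelihood is conjugate: the posterior is Gamma(α + ΣXᵢ, β + n).
Batch 1: sum of counts S = 16 over n = 12 weeks.
After batch 1: Gamma(α+S, β+n) = Gamma(2.4+16, 3.9+12) = Gamma(18.4, 15.9).
Batch 2: sum of counts S = 19 over n = 8 weeks.
After batch 2: Gamma(α+S, β+n) = Gamma(18.4+19, 15.9+8) = Gamma(37.4, 23.9).
The predictive distribution for one future period is NegBinom with mean α/β = 1.5649.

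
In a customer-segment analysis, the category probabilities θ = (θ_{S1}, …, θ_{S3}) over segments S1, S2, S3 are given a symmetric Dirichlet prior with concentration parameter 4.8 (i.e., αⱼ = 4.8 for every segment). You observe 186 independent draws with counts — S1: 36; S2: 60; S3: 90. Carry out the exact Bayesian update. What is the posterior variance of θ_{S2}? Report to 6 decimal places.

The Dirichlet prior is conjugate to the Multinomial likelihood: each posterior αⱼ = prior αⱼ + observed count nⱼ.
Posterior concentration: (40.8, 64.8, 94.8), total = 200.4.
Var[θ_j] = α_j(Σα−α_j)/((Σα)²(Σα+1)) = 64.8·135.6/(200.4²·201.4) = 0.001086.

0.001086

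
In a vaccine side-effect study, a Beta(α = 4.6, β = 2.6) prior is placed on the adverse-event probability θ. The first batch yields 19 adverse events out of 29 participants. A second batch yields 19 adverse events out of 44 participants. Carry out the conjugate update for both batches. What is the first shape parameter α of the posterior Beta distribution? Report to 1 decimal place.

42.6

The Beta prior is conjugate to a Binomial/Bernoulli likelihood; the update adds successes to α and failures to β.
After batch 1: Beta(4.6+19, 2.6+10) = Beta(23.6, 12.6).
After batch 2: Beta(23.6+19, 12.6+25) = Beta(42.6, 37.6).
Posterior α = 42.6.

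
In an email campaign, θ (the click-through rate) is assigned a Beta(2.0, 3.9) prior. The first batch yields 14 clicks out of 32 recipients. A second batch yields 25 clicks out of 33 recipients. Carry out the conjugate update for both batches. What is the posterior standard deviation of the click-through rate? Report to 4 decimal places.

The Beta prior is conjugate to a Binomial/Bernoulli likelihood; the update adds successes to α and failures to β.
After batch 1: Beta(2.0+14, 3.9+18) = Beta(16.0, 21.9).
After batch 2: Beta(16.0+25, 21.9+8) = Beta(41.0, 29.9).
Var = αβ/((α+β)²(α+β+1)) = 41.0·29.9/(70.9²·71.9) = 0.00339183; SD = √0.00339183 = 0.0582.

0.0582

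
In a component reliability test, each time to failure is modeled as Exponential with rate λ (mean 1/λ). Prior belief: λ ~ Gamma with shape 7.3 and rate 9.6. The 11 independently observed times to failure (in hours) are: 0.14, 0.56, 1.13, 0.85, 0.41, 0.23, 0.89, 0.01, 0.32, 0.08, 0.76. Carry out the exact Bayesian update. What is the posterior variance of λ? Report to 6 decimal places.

With a Gamma(shape α, rate β) prior on the exponential rate λ, the posterior after n observations with total T = Σxᵢ is Gamma(α+n, β+T).
Sum of observations T = 5.38 hours; n = 11.
Posterior: Gamma(7.3+11, 9.6+5.38) = Gamma(18.3, 14.98).
Var = α/β² = 0.081551.

0.081551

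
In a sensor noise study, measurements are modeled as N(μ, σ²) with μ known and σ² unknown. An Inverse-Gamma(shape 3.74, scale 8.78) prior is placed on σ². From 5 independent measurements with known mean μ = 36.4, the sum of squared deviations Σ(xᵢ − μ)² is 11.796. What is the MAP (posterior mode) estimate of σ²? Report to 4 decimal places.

With known mean μ and an Inverse-Gamma(α, β) prior on σ², the Normal likelihood is conjugate: posterior is Inv-Gamma(α + n/2, β + Σ(xᵢ−μ)²/2).
Posterior: Inv-Gamma(3.74 + 5/2, 8.78 + 11.796/2) = Inv-Gamma(6.24, 14.6780).
Mode = β/(α+1) = 14.6780/7.24 = 2.0273.

2.0273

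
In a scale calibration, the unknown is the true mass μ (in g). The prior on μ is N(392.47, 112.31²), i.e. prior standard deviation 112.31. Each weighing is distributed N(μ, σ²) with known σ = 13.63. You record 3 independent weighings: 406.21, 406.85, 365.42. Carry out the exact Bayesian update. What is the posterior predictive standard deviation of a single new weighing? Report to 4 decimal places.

For Normal data with known variance σ², a Normal(μ₀, σ₀²) prior on μ is conjugate. Posterior precision = 1/σ₀² + n/σ²; posterior mean is the precision-weighted average of μ₀ and x̄.
σ₀² = 112.31² = 12613.5361, σ² = 13.63² = 185.7769; σ² + n·σ₀² = 185.7769 + 3·12613.5361 = 38026.3852.
Posterior precision = 1/σ₀² + n/σ² = 1/12613.5361 + 3/185.7769 = (σ² + n·σ₀²)/(σ₀²σ²) = 38026.3852/(12613.5361·185.7769); posterior variance σₙ² = σ₀²σ²/(σ² + n·σ₀²) = 12613.5361·185.7769/38026.3852 = 61.623097.
Predictive variance for one new observation = σₙ² + σ² = 12613.5361·185.7769/38026.3852 + 185.7769 = σ²·(σ₀² + 38026.3852)/38026.3852 = 185.7769·50639.9213/38026.3852 = 247.399997; SD = √(185.7769·50639.9213/38026.3852) = 15.7290.

15.7290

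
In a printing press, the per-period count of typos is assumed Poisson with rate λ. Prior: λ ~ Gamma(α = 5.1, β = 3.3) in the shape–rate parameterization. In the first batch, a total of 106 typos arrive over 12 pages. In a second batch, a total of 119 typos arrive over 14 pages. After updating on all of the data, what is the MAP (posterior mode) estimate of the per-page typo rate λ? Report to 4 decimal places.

7.8191

With a Gamma(shape α, rate β) prior, the Poisson likelihood is conjugate: the posterior is Gamma(α + ΣXᵢ, β + n).
After batch 1: Gamma(α+S, β+n) = Gamma(5.1+106, 3.3+12) = Gamma(111.1, 15.3).
After batch 2: Gamma(α+S, β+n) = Gamma(111.1+119, 15.3+14) = Gamma(230.1, 29.3).
Mode of Gamma(α,β) for α≥1 is (α−1)/β = 229.1/29.3 = 7.8191.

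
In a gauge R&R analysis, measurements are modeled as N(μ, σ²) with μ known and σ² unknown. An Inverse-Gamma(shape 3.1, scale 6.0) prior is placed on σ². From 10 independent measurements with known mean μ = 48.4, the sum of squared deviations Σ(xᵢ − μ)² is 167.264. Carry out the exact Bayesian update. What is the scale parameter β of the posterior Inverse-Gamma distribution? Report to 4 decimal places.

89.6320

With known mean μ and an Inverse-Gamma(α, β) prior on σ², the Normal likelihood is conjugate: posterior is Inv-Gamma(α + n/2, β + Σ(xᵢ−μ)²/2).
Posterior: Inv-Gamma(3.1 + 10/2, 6.0 + 167.264/2) = Inv-Gamma(8.10, 89.6320).
Posterior β = 89.6320.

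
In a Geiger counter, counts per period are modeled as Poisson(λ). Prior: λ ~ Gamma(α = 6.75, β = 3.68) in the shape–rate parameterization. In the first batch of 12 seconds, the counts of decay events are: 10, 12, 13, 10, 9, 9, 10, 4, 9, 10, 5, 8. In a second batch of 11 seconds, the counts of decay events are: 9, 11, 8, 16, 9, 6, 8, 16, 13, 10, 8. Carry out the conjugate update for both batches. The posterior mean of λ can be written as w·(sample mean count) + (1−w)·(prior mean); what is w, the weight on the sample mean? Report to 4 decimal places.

With a Gamma(shape α, rate β) prior, the Poisson likelihood is conjugate: the posterior is Gamma(α + ΣXᵢ, β + n).
Total number of seconds: n = 12 + 11 = 23.
Posterior mean = (α₀+S)/(β₀+n) = [n/(β₀+n)]·(S/n) + [β₀/(β₀+n)]·(α₀/β₀), so only n and β₀ enter the weight.
Weight on data w = n/(β₀+n) = 23/(3.68+23) = 23/26.68 = 0.8621.

0.8621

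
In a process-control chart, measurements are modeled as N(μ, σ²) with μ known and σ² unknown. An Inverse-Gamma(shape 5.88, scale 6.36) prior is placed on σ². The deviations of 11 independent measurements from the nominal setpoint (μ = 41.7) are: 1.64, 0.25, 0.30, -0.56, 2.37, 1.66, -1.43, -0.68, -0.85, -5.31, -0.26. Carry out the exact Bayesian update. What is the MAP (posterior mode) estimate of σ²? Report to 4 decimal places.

With known mean μ and an Inverse-Gamma(α, β) prior on σ², the Normal likelihood is conjugate: posterior is Inv-Gamma(α + n/2, β + Σ(xᵢ−μ)²/2).
Σ(xᵢ−μ)² = (1.64)² + (0.25)² + (0.30)² + (-0.56)² + (2.37)² + (1.66)² + (-1.43)² + (-0.68)² + (-0.85)² + (-5.31)² + (-0.26)² = 43.0217.
Posterior: Inv-Gamma(5.88 + 11/2, 6.36 + 43.0217/2) = Inv-Gamma(11.38, 27.87085).
Mode = β/(α+1) = 27.87085/12.38 = 2.2513.

2.2513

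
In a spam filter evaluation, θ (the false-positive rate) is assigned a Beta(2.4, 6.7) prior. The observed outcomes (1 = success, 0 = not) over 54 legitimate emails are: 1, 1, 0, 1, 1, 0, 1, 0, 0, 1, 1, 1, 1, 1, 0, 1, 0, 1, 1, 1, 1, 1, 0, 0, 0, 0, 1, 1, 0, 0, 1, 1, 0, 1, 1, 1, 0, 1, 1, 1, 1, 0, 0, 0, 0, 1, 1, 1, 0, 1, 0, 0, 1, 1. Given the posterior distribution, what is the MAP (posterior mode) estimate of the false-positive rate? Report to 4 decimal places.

0.5630

The Beta prior is conjugate to a Binomial/Bernoulli likelihood; the update adds successes to α and failures to β.
Posterior: Beta(α+k, β+n−k) = Beta(2.4+33, 6.7+21) = Beta(35.4, 27.7).
Mode of Beta(a,b) for a,b>1 is (a−1)/(a+b−2) = 34.4/61.1 = 0.5630.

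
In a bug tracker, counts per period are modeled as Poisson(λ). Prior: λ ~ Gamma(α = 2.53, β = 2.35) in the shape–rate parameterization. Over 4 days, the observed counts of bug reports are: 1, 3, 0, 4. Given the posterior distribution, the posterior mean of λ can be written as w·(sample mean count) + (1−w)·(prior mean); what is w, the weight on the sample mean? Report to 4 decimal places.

With a Gamma(shape α, rate β) prior, the Poisson likelihood is conjugate: the posterior is Gamma(α + ΣXᵢ, β + n).
Posterior mean = (α₀+S)/(β₀+n) = [n/(β₀+n)]·(S/n) + [β₀/(β₀+n)]·(α₀/β₀), so only n and β₀ enter the weight.
Weight on data w = n/(β₀+n) = 4/(2.35+4) = 4/6.35 = 0.6299.

0.6299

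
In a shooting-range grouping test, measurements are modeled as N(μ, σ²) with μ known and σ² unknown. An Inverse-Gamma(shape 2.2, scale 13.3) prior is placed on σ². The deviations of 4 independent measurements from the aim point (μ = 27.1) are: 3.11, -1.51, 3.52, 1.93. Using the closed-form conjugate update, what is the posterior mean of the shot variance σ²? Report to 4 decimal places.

With known mean μ and an Inverse-Gamma(α, β) prior on σ², the Normal likelihood is conjugate: posterior is Inv-Gamma(α + n/2, β + Σ(xᵢ−μ)²/2).
Σ(xᵢ−μ)² = (3.11)² + (-1.51)² + (3.52)² + (1.93)² = 28.0675.
Posterior: Inv-Gamma(2.2 + 4/2, 13.3 + 28.0675/2) = Inv-Gamma(4.20, 27.33375).
E[σ²|data] = β/(α−1) = 27.33375/3.20 = 8.5418.

8.5418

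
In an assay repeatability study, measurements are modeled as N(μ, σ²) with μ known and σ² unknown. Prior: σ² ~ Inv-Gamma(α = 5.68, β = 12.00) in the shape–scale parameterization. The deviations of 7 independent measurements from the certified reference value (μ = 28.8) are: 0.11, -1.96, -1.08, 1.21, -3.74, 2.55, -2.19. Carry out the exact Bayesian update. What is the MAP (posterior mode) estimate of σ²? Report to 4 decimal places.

2.7392

With known mean μ and an Inverse-Gamma(α, β) prior on σ², the Normal likelihood is conjugate: posterior is Inv-Gamma(α + n/2, β + Σ(xᵢ−μ)²/2).
Σ(xᵢ−μ)² = (0.11)² + (-1.96)² + (-1.08)² + (1.21)² + (-3.74)² + (2.55)² + (-2.19)² = 31.7704.
Posterior: Inv-Gamma(5.68 + 7/2, 12.00 + 31.7704/2) = Inv-Gamma(9.18, 27.88520).
Mode = β/(α+1) = 27.88520/10.18 = 2.7392.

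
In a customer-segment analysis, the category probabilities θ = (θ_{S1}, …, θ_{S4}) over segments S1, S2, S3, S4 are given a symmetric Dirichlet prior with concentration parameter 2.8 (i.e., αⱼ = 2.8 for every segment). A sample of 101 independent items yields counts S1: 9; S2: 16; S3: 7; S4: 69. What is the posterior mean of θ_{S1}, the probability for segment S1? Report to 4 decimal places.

The Dirichlet prior is conjugate to the Multinomial likelihood: each posterior αⱼ = prior αⱼ + observed count nⱼ.
Posterior concentration: (11.8, 18.8, 9.8, 71.8), total = 112.2.
E[θ_{S1}|data] = α_{S1}/Σα = 11.8/112.2 = 0.1052.

0.1052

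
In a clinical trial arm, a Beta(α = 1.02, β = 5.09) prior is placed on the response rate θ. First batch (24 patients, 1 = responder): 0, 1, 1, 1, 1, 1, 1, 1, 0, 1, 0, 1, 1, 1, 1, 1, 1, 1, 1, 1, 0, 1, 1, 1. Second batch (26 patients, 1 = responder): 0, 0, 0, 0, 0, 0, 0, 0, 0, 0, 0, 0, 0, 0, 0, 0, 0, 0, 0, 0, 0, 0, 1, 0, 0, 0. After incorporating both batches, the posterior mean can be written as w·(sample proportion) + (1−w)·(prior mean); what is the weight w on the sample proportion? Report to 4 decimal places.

The Beta prior is conjugate to a Binomial/Bernoulli likelihood; the update adds successes to α and failures to β.
Total number of patients: n = 24 + 26 = 50.
Posterior mean = (α₀+k)/(α₀+β₀+n) = [n/(α₀+β₀+n)]·(k/n) + [(α₀+β₀)/(α₀+β₀+n)]·α₀/(α₀+β₀), so only n and the prior enter the weight.
The weight on the data is w = n/(α₀+β₀+n) = 50/(1.02+5.09+50) = 50/56.11 = 0.8911.

0.8911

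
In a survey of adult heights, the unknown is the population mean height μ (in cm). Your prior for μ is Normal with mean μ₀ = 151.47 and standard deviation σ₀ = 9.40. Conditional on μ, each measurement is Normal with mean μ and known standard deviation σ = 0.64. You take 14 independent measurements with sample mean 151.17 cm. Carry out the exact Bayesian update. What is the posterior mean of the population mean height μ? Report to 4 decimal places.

For Normal data with known variance σ², a Normal(μ₀, σ₀²) prior on μ is conjugate. Posterior precision = 1/σ₀² + n/σ²; posterior mean is the precision-weighted average of μ₀ and x̄.
n·x̄ = 14·151.17 = 2116.38.
σ₀² = 9.40² = 88.36, σ² = 0.64² = 0.4096; σ² + n·σ₀² = 0.4096 + 14·88.36 = 1237.4496.
Posterior mean = (μ₀/σ₀² + n·x̄/σ²)/(1/σ₀² + n/σ²) = (σ²·μ₀ + σ₀²·n·x̄)/(σ² + n·σ₀²) = (0.4096·151.47 + 88.36·2116.38)/1237.4496 = 187065.378912/1237.4496 = 151.1701.

151.1701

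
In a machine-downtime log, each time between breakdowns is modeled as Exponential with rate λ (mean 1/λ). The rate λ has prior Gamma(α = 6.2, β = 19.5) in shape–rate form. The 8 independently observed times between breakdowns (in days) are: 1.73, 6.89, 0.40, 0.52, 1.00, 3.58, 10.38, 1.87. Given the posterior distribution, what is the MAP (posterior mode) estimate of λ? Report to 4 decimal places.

With a Gamma(shape α, rate β) prior on the exponential rate λ, the posterior after n observations with total T = Σxᵢ is Gamma(α+n, β+T).
Sum of observations T = 26.37 days; n = 8.
Posterior: Gamma(6.2+8, 19.5+26.37) = Gamma(14.2, 45.87).
Mode = (α−1)/β = 0.2878.

0.2878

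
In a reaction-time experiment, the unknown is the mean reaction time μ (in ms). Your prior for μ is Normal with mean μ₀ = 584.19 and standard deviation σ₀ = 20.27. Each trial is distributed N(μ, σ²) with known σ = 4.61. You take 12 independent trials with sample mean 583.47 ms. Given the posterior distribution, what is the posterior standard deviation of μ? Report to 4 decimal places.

For Normal data with known variance σ², a Normal(μ₀, σ₀²) prior on μ is conjugate. Posterior precision = 1/σ₀² + n/σ²; posterior mean is the precision-weighted average of μ₀ and x̄.
σ₀² = 20.27² = 410.8729, σ² = 4.61² = 21.2521; σ² + n·σ₀² = 21.2521 + 12·410.8729 = 4951.7269.
Posterior precision = 1/σ₀² + n/σ² = 1/410.8729 + 12/21.2521 = (σ² + n·σ₀²)/(σ₀²σ²) = 4951.7269/(410.8729·21.2521); posterior variance σₙ² = σ₀²σ²/(σ² + n·σ₀²) = 410.8729·21.2521/4951.7269 = 1.763407.
Posterior SD = √σₙ² = √(410.8729·21.2521/4951.7269) = 1.3279.

1.3279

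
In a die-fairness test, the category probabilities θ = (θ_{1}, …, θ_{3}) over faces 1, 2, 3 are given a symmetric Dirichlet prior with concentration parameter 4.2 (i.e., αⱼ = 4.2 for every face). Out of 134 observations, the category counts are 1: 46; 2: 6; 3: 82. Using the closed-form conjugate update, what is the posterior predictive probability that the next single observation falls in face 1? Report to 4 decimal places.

The Dirichlet prior is conjugate to the Multinomial likelihood: each posterior αⱼ = prior αⱼ + observed count nⱼ.
Posterior concentration: (50.2, 10.2, 86.2), total = 146.6.
P(next = 1 | data) = α_{1}/Σα = 0.3424.

0.3424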